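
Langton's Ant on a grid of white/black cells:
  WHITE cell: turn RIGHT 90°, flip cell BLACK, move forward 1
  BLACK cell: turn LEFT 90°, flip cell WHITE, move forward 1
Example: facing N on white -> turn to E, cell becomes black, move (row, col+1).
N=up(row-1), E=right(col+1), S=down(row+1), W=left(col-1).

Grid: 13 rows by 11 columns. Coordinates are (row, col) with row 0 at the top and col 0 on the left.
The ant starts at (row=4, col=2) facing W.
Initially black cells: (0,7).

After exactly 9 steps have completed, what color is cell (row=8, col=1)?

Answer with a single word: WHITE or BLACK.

Step 1: on WHITE (4,2): turn R to N, flip to black, move to (3,2). |black|=2
Step 2: on WHITE (3,2): turn R to E, flip to black, move to (3,3). |black|=3
Step 3: on WHITE (3,3): turn R to S, flip to black, move to (4,3). |black|=4
Step 4: on WHITE (4,3): turn R to W, flip to black, move to (4,2). |black|=5
Step 5: on BLACK (4,2): turn L to S, flip to white, move to (5,2). |black|=4
Step 6: on WHITE (5,2): turn R to W, flip to black, move to (5,1). |black|=5
Step 7: on WHITE (5,1): turn R to N, flip to black, move to (4,1). |black|=6
Step 8: on WHITE (4,1): turn R to E, flip to black, move to (4,2). |black|=7
Step 9: on WHITE (4,2): turn R to S, flip to black, move to (5,2). |black|=8

Answer: WHITE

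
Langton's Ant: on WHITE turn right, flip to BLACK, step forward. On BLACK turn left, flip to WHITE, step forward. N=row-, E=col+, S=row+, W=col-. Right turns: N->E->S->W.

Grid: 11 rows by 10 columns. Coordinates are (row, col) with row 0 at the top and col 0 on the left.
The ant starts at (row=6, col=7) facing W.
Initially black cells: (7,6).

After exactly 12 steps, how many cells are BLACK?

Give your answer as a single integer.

Answer: 7

Derivation:
Step 1: on WHITE (6,7): turn R to N, flip to black, move to (5,7). |black|=2
Step 2: on WHITE (5,7): turn R to E, flip to black, move to (5,8). |black|=3
Step 3: on WHITE (5,8): turn R to S, flip to black, move to (6,8). |black|=4
Step 4: on WHITE (6,8): turn R to W, flip to black, move to (6,7). |black|=5
Step 5: on BLACK (6,7): turn L to S, flip to white, move to (7,7). |black|=4
Step 6: on WHITE (7,7): turn R to W, flip to black, move to (7,6). |black|=5
Step 7: on BLACK (7,6): turn L to S, flip to white, move to (8,6). |black|=4
Step 8: on WHITE (8,6): turn R to W, flip to black, move to (8,5). |black|=5
Step 9: on WHITE (8,5): turn R to N, flip to black, move to (7,5). |black|=6
Step 10: on WHITE (7,5): turn R to E, flip to black, move to (7,6). |black|=7
Step 11: on WHITE (7,6): turn R to S, flip to black, move to (8,6). |black|=8
Step 12: on BLACK (8,6): turn L to E, flip to white, move to (8,7). |black|=7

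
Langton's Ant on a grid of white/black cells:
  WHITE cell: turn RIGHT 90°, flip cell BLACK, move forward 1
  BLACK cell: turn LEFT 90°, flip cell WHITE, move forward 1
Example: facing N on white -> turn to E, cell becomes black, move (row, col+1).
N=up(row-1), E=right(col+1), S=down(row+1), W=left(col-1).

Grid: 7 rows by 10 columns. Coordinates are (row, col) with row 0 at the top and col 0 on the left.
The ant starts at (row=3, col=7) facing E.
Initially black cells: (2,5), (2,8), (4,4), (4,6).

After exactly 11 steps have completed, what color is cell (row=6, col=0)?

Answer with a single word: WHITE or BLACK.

Step 1: on WHITE (3,7): turn R to S, flip to black, move to (4,7). |black|=5
Step 2: on WHITE (4,7): turn R to W, flip to black, move to (4,6). |black|=6
Step 3: on BLACK (4,6): turn L to S, flip to white, move to (5,6). |black|=5
Step 4: on WHITE (5,6): turn R to W, flip to black, move to (5,5). |black|=6
Step 5: on WHITE (5,5): turn R to N, flip to black, move to (4,5). |black|=7
Step 6: on WHITE (4,5): turn R to E, flip to black, move to (4,6). |black|=8
Step 7: on WHITE (4,6): turn R to S, flip to black, move to (5,6). |black|=9
Step 8: on BLACK (5,6): turn L to E, flip to white, move to (5,7). |black|=8
Step 9: on WHITE (5,7): turn R to S, flip to black, move to (6,7). |black|=9
Step 10: on WHITE (6,7): turn R to W, flip to black, move to (6,6). |black|=10
Step 11: on WHITE (6,6): turn R to N, flip to black, move to (5,6). |black|=11

Answer: WHITE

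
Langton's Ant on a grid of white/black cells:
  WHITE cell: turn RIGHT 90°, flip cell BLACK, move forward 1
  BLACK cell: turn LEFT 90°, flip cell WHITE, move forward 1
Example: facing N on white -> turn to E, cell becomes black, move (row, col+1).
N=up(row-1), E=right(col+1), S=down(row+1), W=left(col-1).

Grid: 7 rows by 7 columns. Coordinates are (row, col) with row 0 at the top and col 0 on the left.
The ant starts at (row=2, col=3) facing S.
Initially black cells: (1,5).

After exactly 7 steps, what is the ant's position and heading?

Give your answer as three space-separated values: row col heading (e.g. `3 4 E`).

Step 1: on WHITE (2,3): turn R to W, flip to black, move to (2,2). |black|=2
Step 2: on WHITE (2,2): turn R to N, flip to black, move to (1,2). |black|=3
Step 3: on WHITE (1,2): turn R to E, flip to black, move to (1,3). |black|=4
Step 4: on WHITE (1,3): turn R to S, flip to black, move to (2,3). |black|=5
Step 5: on BLACK (2,3): turn L to E, flip to white, move to (2,4). |black|=4
Step 6: on WHITE (2,4): turn R to S, flip to black, move to (3,4). |black|=5
Step 7: on WHITE (3,4): turn R to W, flip to black, move to (3,3). |black|=6

Answer: 3 3 W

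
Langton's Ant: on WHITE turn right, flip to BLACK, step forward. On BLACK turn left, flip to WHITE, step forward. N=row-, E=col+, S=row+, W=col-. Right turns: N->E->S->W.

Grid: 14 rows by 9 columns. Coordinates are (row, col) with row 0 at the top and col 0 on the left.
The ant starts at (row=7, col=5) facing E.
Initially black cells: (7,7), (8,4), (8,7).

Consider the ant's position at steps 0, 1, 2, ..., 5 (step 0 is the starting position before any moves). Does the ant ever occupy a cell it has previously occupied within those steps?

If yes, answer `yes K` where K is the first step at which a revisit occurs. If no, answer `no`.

Step 1: on WHITE (7,5): turn R to S, flip to black, move to (8,5). |black|=4 — new cell
Step 2: on WHITE (8,5): turn R to W, flip to black, move to (8,4). |black|=5 — new cell
Step 3: on BLACK (8,4): turn L to S, flip to white, move to (9,4). |black|=4 — new cell
Step 4: on WHITE (9,4): turn R to W, flip to black, move to (9,3). |black|=5 — new cell
Step 5: on WHITE (9,3): turn R to N, flip to black, move to (8,3). |black|=6 — new cell
No revisit within 5 steps.

Answer: no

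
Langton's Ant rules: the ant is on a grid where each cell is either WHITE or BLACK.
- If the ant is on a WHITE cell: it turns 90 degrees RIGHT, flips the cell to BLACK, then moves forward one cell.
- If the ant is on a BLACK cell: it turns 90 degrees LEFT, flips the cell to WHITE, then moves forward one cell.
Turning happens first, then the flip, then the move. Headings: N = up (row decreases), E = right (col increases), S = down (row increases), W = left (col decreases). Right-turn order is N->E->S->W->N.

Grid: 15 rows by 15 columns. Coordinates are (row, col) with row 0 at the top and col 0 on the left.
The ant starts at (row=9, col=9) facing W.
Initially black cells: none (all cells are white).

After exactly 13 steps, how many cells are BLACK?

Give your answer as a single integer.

Answer: 9

Derivation:
Step 1: on WHITE (9,9): turn R to N, flip to black, move to (8,9). |black|=1
Step 2: on WHITE (8,9): turn R to E, flip to black, move to (8,10). |black|=2
Step 3: on WHITE (8,10): turn R to S, flip to black, move to (9,10). |black|=3
Step 4: on WHITE (9,10): turn R to W, flip to black, move to (9,9). |black|=4
Step 5: on BLACK (9,9): turn L to S, flip to white, move to (10,9). |black|=3
Step 6: on WHITE (10,9): turn R to W, flip to black, move to (10,8). |black|=4
Step 7: on WHITE (10,8): turn R to N, flip to black, move to (9,8). |black|=5
Step 8: on WHITE (9,8): turn R to E, flip to black, move to (9,9). |black|=6
Step 9: on WHITE (9,9): turn R to S, flip to black, move to (10,9). |black|=7
Step 10: on BLACK (10,9): turn L to E, flip to white, move to (10,10). |black|=6
Step 11: on WHITE (10,10): turn R to S, flip to black, move to (11,10). |black|=7
Step 12: on WHITE (11,10): turn R to W, flip to black, move to (11,9). |black|=8
Step 13: on WHITE (11,9): turn R to N, flip to black, move to (10,9). |black|=9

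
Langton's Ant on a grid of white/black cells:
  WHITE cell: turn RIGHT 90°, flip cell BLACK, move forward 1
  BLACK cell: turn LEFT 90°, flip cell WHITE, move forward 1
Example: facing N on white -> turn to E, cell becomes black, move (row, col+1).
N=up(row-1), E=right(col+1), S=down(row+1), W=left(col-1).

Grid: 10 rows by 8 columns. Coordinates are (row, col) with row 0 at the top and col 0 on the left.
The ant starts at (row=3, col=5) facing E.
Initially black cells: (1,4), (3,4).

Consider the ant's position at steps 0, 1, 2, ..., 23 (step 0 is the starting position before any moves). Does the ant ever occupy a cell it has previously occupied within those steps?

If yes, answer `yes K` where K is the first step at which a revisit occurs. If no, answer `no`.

Answer: yes 7

Derivation:
Step 1: on WHITE (3,5): turn R to S, flip to black, move to (4,5). |black|=3 — new cell
Step 2: on WHITE (4,5): turn R to W, flip to black, move to (4,4). |black|=4 — new cell
Step 3: on WHITE (4,4): turn R to N, flip to black, move to (3,4). |black|=5 — new cell
Step 4: on BLACK (3,4): turn L to W, flip to white, move to (3,3). |black|=4 — new cell
Step 5: on WHITE (3,3): turn R to N, flip to black, move to (2,3). |black|=5 — new cell
Step 6: on WHITE (2,3): turn R to E, flip to black, move to (2,4). |black|=6 — new cell
Step 7: on WHITE (2,4): turn R to S, flip to black, move to (3,4). |black|=7 — REVISIT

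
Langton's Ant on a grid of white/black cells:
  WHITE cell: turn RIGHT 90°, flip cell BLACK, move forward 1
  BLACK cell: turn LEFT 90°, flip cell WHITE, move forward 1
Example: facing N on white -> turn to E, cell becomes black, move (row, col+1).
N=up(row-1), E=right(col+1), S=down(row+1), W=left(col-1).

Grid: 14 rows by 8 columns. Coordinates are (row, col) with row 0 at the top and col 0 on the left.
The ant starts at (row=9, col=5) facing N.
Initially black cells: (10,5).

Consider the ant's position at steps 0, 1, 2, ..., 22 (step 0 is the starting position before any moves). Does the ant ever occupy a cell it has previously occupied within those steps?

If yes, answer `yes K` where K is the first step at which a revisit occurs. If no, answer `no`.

Step 1: on WHITE (9,5): turn R to E, flip to black, move to (9,6). |black|=2 — new cell
Step 2: on WHITE (9,6): turn R to S, flip to black, move to (10,6). |black|=3 — new cell
Step 3: on WHITE (10,6): turn R to W, flip to black, move to (10,5). |black|=4 — new cell
Step 4: on BLACK (10,5): turn L to S, flip to white, move to (11,5). |black|=3 — new cell
Step 5: on WHITE (11,5): turn R to W, flip to black, move to (11,4). |black|=4 — new cell
Step 6: on WHITE (11,4): turn R to N, flip to black, move to (10,4). |black|=5 — new cell
Step 7: on WHITE (10,4): turn R to E, flip to black, move to (10,5). |black|=6 — REVISIT

Answer: yes 7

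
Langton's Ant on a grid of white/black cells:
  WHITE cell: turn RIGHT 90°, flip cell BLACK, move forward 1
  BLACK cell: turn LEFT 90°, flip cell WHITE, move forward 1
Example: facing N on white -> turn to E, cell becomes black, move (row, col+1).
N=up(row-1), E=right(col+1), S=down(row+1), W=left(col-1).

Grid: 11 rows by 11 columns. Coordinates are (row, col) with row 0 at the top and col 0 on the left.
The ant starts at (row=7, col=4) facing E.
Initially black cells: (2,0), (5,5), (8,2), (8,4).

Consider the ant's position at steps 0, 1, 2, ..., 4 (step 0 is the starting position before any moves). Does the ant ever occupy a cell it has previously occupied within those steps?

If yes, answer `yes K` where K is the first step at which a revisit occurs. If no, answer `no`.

Answer: no

Derivation:
Step 1: on WHITE (7,4): turn R to S, flip to black, move to (8,4). |black|=5 — new cell
Step 2: on BLACK (8,4): turn L to E, flip to white, move to (8,5). |black|=4 — new cell
Step 3: on WHITE (8,5): turn R to S, flip to black, move to (9,5). |black|=5 — new cell
Step 4: on WHITE (9,5): turn R to W, flip to black, move to (9,4). |black|=6 — new cell
No revisit within 4 steps.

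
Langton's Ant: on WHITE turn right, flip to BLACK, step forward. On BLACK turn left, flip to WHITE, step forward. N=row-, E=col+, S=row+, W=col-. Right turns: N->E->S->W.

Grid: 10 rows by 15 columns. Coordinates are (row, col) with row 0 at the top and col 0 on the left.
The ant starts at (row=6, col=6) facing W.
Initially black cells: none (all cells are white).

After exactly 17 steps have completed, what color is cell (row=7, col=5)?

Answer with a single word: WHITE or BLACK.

Step 1: on WHITE (6,6): turn R to N, flip to black, move to (5,6). |black|=1
Step 2: on WHITE (5,6): turn R to E, flip to black, move to (5,7). |black|=2
Step 3: on WHITE (5,7): turn R to S, flip to black, move to (6,7). |black|=3
Step 4: on WHITE (6,7): turn R to W, flip to black, move to (6,6). |black|=4
Step 5: on BLACK (6,6): turn L to S, flip to white, move to (7,6). |black|=3
Step 6: on WHITE (7,6): turn R to W, flip to black, move to (7,5). |black|=4
Step 7: on WHITE (7,5): turn R to N, flip to black, move to (6,5). |black|=5
Step 8: on WHITE (6,5): turn R to E, flip to black, move to (6,6). |black|=6
Step 9: on WHITE (6,6): turn R to S, flip to black, move to (7,6). |black|=7
Step 10: on BLACK (7,6): turn L to E, flip to white, move to (7,7). |black|=6
Step 11: on WHITE (7,7): turn R to S, flip to black, move to (8,7). |black|=7
Step 12: on WHITE (8,7): turn R to W, flip to black, move to (8,6). |black|=8
Step 13: on WHITE (8,6): turn R to N, flip to black, move to (7,6). |black|=9
Step 14: on WHITE (7,6): turn R to E, flip to black, move to (7,7). |black|=10
Step 15: on BLACK (7,7): turn L to N, flip to white, move to (6,7). |black|=9
Step 16: on BLACK (6,7): turn L to W, flip to white, move to (6,6). |black|=8
Step 17: on BLACK (6,6): turn L to S, flip to white, move to (7,6). |black|=7

Answer: BLACK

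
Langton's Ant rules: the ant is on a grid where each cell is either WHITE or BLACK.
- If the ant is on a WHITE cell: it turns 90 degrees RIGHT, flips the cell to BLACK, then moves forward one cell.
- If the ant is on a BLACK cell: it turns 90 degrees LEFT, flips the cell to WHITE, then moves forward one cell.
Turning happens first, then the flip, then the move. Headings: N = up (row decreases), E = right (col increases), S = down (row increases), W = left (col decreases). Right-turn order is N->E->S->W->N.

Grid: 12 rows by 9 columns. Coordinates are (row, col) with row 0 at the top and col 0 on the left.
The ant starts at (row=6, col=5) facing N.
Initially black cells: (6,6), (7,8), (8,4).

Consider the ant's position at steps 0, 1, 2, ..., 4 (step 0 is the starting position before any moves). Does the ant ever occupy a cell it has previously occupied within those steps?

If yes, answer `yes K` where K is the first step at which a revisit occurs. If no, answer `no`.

Answer: no

Derivation:
Step 1: on WHITE (6,5): turn R to E, flip to black, move to (6,6). |black|=4 — new cell
Step 2: on BLACK (6,6): turn L to N, flip to white, move to (5,6). |black|=3 — new cell
Step 3: on WHITE (5,6): turn R to E, flip to black, move to (5,7). |black|=4 — new cell
Step 4: on WHITE (5,7): turn R to S, flip to black, move to (6,7). |black|=5 — new cell
No revisit within 4 steps.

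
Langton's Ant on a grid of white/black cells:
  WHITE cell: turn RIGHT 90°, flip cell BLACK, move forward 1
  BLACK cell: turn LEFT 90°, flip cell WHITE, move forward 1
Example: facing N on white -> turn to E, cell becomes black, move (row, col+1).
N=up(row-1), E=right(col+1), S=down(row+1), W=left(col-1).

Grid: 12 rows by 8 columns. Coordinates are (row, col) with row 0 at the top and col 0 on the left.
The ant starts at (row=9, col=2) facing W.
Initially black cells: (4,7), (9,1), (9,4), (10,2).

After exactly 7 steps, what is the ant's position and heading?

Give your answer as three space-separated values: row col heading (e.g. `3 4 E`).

Answer: 11 3 S

Derivation:
Step 1: on WHITE (9,2): turn R to N, flip to black, move to (8,2). |black|=5
Step 2: on WHITE (8,2): turn R to E, flip to black, move to (8,3). |black|=6
Step 3: on WHITE (8,3): turn R to S, flip to black, move to (9,3). |black|=7
Step 4: on WHITE (9,3): turn R to W, flip to black, move to (9,2). |black|=8
Step 5: on BLACK (9,2): turn L to S, flip to white, move to (10,2). |black|=7
Step 6: on BLACK (10,2): turn L to E, flip to white, move to (10,3). |black|=6
Step 7: on WHITE (10,3): turn R to S, flip to black, move to (11,3). |black|=7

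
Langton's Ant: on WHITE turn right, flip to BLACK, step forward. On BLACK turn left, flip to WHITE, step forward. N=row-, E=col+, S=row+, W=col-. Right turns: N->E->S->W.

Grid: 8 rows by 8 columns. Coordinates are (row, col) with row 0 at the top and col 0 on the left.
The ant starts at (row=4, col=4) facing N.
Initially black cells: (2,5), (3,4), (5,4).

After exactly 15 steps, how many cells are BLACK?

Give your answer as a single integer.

Answer: 10

Derivation:
Step 1: on WHITE (4,4): turn R to E, flip to black, move to (4,5). |black|=4
Step 2: on WHITE (4,5): turn R to S, flip to black, move to (5,5). |black|=5
Step 3: on WHITE (5,5): turn R to W, flip to black, move to (5,4). |black|=6
Step 4: on BLACK (5,4): turn L to S, flip to white, move to (6,4). |black|=5
Step 5: on WHITE (6,4): turn R to W, flip to black, move to (6,3). |black|=6
Step 6: on WHITE (6,3): turn R to N, flip to black, move to (5,3). |black|=7
Step 7: on WHITE (5,3): turn R to E, flip to black, move to (5,4). |black|=8
Step 8: on WHITE (5,4): turn R to S, flip to black, move to (6,4). |black|=9
Step 9: on BLACK (6,4): turn L to E, flip to white, move to (6,5). |black|=8
Step 10: on WHITE (6,5): turn R to S, flip to black, move to (7,5). |black|=9
Step 11: on WHITE (7,5): turn R to W, flip to black, move to (7,4). |black|=10
Step 12: on WHITE (7,4): turn R to N, flip to black, move to (6,4). |black|=11
Step 13: on WHITE (6,4): turn R to E, flip to black, move to (6,5). |black|=12
Step 14: on BLACK (6,5): turn L to N, flip to white, move to (5,5). |black|=11
Step 15: on BLACK (5,5): turn L to W, flip to white, move to (5,4). |black|=10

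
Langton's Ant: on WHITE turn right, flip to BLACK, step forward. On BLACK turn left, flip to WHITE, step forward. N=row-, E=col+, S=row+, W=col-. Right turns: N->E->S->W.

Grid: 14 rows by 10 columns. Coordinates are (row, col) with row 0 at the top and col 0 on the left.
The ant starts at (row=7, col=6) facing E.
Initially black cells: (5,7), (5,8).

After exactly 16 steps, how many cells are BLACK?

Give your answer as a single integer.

Answer: 10

Derivation:
Step 1: on WHITE (7,6): turn R to S, flip to black, move to (8,6). |black|=3
Step 2: on WHITE (8,6): turn R to W, flip to black, move to (8,5). |black|=4
Step 3: on WHITE (8,5): turn R to N, flip to black, move to (7,5). |black|=5
Step 4: on WHITE (7,5): turn R to E, flip to black, move to (7,6). |black|=6
Step 5: on BLACK (7,6): turn L to N, flip to white, move to (6,6). |black|=5
Step 6: on WHITE (6,6): turn R to E, flip to black, move to (6,7). |black|=6
Step 7: on WHITE (6,7): turn R to S, flip to black, move to (7,7). |black|=7
Step 8: on WHITE (7,7): turn R to W, flip to black, move to (7,6). |black|=8
Step 9: on WHITE (7,6): turn R to N, flip to black, move to (6,6). |black|=9
Step 10: on BLACK (6,6): turn L to W, flip to white, move to (6,5). |black|=8
Step 11: on WHITE (6,5): turn R to N, flip to black, move to (5,5). |black|=9
Step 12: on WHITE (5,5): turn R to E, flip to black, move to (5,6). |black|=10
Step 13: on WHITE (5,6): turn R to S, flip to black, move to (6,6). |black|=11
Step 14: on WHITE (6,6): turn R to W, flip to black, move to (6,5). |black|=12
Step 15: on BLACK (6,5): turn L to S, flip to white, move to (7,5). |black|=11
Step 16: on BLACK (7,5): turn L to E, flip to white, move to (7,6). |black|=10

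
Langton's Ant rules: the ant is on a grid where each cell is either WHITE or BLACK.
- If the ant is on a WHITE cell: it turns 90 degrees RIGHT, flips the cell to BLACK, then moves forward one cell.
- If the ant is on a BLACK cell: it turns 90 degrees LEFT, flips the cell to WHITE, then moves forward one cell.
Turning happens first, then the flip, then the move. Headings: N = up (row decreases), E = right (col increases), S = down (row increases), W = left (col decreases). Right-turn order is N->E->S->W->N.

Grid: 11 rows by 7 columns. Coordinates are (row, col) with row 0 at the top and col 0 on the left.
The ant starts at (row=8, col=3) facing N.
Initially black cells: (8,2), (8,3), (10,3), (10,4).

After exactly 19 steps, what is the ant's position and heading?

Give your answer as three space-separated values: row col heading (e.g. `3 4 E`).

Step 1: on BLACK (8,3): turn L to W, flip to white, move to (8,2). |black|=3
Step 2: on BLACK (8,2): turn L to S, flip to white, move to (9,2). |black|=2
Step 3: on WHITE (9,2): turn R to W, flip to black, move to (9,1). |black|=3
Step 4: on WHITE (9,1): turn R to N, flip to black, move to (8,1). |black|=4
Step 5: on WHITE (8,1): turn R to E, flip to black, move to (8,2). |black|=5
Step 6: on WHITE (8,2): turn R to S, flip to black, move to (9,2). |black|=6
Step 7: on BLACK (9,2): turn L to E, flip to white, move to (9,3). |black|=5
Step 8: on WHITE (9,3): turn R to S, flip to black, move to (10,3). |black|=6
Step 9: on BLACK (10,3): turn L to E, flip to white, move to (10,4). |black|=5
Step 10: on BLACK (10,4): turn L to N, flip to white, move to (9,4). |black|=4
Step 11: on WHITE (9,4): turn R to E, flip to black, move to (9,5). |black|=5
Step 12: on WHITE (9,5): turn R to S, flip to black, move to (10,5). |black|=6
Step 13: on WHITE (10,5): turn R to W, flip to black, move to (10,4). |black|=7
Step 14: on WHITE (10,4): turn R to N, flip to black, move to (9,4). |black|=8
Step 15: on BLACK (9,4): turn L to W, flip to white, move to (9,3). |black|=7
Step 16: on BLACK (9,3): turn L to S, flip to white, move to (10,3). |black|=6
Step 17: on WHITE (10,3): turn R to W, flip to black, move to (10,2). |black|=7
Step 18: on WHITE (10,2): turn R to N, flip to black, move to (9,2). |black|=8
Step 19: on WHITE (9,2): turn R to E, flip to black, move to (9,3). |black|=9

Answer: 9 3 E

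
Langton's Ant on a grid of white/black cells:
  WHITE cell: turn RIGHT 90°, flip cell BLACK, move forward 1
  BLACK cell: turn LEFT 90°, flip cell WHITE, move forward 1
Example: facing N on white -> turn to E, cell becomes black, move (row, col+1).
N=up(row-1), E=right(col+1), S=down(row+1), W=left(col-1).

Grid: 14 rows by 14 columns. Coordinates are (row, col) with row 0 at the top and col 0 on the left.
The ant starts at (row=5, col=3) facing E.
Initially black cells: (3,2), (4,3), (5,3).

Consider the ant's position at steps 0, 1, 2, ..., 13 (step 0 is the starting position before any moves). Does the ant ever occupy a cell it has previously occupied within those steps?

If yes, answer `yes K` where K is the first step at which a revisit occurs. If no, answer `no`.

Answer: yes 7

Derivation:
Step 1: on BLACK (5,3): turn L to N, flip to white, move to (4,3). |black|=2 — new cell
Step 2: on BLACK (4,3): turn L to W, flip to white, move to (4,2). |black|=1 — new cell
Step 3: on WHITE (4,2): turn R to N, flip to black, move to (3,2). |black|=2 — new cell
Step 4: on BLACK (3,2): turn L to W, flip to white, move to (3,1). |black|=1 — new cell
Step 5: on WHITE (3,1): turn R to N, flip to black, move to (2,1). |black|=2 — new cell
Step 6: on WHITE (2,1): turn R to E, flip to black, move to (2,2). |black|=3 — new cell
Step 7: on WHITE (2,2): turn R to S, flip to black, move to (3,2). |black|=4 — REVISIT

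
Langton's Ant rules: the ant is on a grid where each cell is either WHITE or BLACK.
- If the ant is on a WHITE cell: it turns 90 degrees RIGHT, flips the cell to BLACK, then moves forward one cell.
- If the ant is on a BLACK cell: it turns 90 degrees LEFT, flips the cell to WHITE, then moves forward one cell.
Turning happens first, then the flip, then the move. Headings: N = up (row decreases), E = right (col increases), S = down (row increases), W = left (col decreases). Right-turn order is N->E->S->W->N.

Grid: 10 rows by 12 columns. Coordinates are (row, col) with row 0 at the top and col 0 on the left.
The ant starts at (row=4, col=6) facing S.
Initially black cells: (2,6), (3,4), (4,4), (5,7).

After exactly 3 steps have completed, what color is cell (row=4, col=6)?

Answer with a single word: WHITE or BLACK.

Answer: BLACK

Derivation:
Step 1: on WHITE (4,6): turn R to W, flip to black, move to (4,5). |black|=5
Step 2: on WHITE (4,5): turn R to N, flip to black, move to (3,5). |black|=6
Step 3: on WHITE (3,5): turn R to E, flip to black, move to (3,6). |black|=7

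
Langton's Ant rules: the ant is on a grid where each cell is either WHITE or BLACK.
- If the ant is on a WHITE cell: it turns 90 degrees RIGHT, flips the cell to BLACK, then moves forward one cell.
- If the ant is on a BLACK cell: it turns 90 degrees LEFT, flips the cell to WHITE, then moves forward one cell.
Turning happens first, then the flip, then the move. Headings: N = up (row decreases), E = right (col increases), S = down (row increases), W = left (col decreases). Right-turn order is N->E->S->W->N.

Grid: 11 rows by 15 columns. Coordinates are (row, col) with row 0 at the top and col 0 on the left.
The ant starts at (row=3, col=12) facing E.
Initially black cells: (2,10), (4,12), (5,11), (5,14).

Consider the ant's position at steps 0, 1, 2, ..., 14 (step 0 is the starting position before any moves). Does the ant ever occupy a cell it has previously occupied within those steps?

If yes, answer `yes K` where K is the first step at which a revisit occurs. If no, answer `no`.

Answer: yes 5

Derivation:
Step 1: on WHITE (3,12): turn R to S, flip to black, move to (4,12). |black|=5 — new cell
Step 2: on BLACK (4,12): turn L to E, flip to white, move to (4,13). |black|=4 — new cell
Step 3: on WHITE (4,13): turn R to S, flip to black, move to (5,13). |black|=5 — new cell
Step 4: on WHITE (5,13): turn R to W, flip to black, move to (5,12). |black|=6 — new cell
Step 5: on WHITE (5,12): turn R to N, flip to black, move to (4,12). |black|=7 — REVISIT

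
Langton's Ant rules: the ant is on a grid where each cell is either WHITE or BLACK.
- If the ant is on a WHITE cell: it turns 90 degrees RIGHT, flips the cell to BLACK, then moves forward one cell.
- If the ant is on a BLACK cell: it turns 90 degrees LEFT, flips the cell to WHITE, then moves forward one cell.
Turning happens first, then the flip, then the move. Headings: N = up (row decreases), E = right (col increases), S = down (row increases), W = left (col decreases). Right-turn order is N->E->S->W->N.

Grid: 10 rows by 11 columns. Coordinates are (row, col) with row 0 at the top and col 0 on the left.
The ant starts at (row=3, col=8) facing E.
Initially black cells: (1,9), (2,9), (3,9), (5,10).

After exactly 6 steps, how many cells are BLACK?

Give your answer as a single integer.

Step 1: on WHITE (3,8): turn R to S, flip to black, move to (4,8). |black|=5
Step 2: on WHITE (4,8): turn R to W, flip to black, move to (4,7). |black|=6
Step 3: on WHITE (4,7): turn R to N, flip to black, move to (3,7). |black|=7
Step 4: on WHITE (3,7): turn R to E, flip to black, move to (3,8). |black|=8
Step 5: on BLACK (3,8): turn L to N, flip to white, move to (2,8). |black|=7
Step 6: on WHITE (2,8): turn R to E, flip to black, move to (2,9). |black|=8

Answer: 8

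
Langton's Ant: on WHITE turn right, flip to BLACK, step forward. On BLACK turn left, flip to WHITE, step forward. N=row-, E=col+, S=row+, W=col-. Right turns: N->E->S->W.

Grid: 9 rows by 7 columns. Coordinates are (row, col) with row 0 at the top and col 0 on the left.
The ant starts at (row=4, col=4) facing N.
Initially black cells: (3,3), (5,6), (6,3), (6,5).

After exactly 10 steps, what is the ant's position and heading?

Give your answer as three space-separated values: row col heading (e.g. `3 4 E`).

Step 1: on WHITE (4,4): turn R to E, flip to black, move to (4,5). |black|=5
Step 2: on WHITE (4,5): turn R to S, flip to black, move to (5,5). |black|=6
Step 3: on WHITE (5,5): turn R to W, flip to black, move to (5,4). |black|=7
Step 4: on WHITE (5,4): turn R to N, flip to black, move to (4,4). |black|=8
Step 5: on BLACK (4,4): turn L to W, flip to white, move to (4,3). |black|=7
Step 6: on WHITE (4,3): turn R to N, flip to black, move to (3,3). |black|=8
Step 7: on BLACK (3,3): turn L to W, flip to white, move to (3,2). |black|=7
Step 8: on WHITE (3,2): turn R to N, flip to black, move to (2,2). |black|=8
Step 9: on WHITE (2,2): turn R to E, flip to black, move to (2,3). |black|=9
Step 10: on WHITE (2,3): turn R to S, flip to black, move to (3,3). |black|=10

Answer: 3 3 S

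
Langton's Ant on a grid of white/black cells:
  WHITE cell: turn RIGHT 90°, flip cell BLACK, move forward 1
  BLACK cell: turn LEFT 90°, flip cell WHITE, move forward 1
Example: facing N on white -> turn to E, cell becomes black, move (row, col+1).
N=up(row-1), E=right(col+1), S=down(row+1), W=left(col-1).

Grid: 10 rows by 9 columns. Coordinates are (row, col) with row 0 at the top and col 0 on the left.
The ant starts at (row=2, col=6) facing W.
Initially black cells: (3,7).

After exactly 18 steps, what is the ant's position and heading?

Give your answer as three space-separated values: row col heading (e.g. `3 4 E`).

Answer: 3 5 E

Derivation:
Step 1: on WHITE (2,6): turn R to N, flip to black, move to (1,6). |black|=2
Step 2: on WHITE (1,6): turn R to E, flip to black, move to (1,7). |black|=3
Step 3: on WHITE (1,7): turn R to S, flip to black, move to (2,7). |black|=4
Step 4: on WHITE (2,7): turn R to W, flip to black, move to (2,6). |black|=5
Step 5: on BLACK (2,6): turn L to S, flip to white, move to (3,6). |black|=4
Step 6: on WHITE (3,6): turn R to W, flip to black, move to (3,5). |black|=5
Step 7: on WHITE (3,5): turn R to N, flip to black, move to (2,5). |black|=6
Step 8: on WHITE (2,5): turn R to E, flip to black, move to (2,6). |black|=7
Step 9: on WHITE (2,6): turn R to S, flip to black, move to (3,6). |black|=8
Step 10: on BLACK (3,6): turn L to E, flip to white, move to (3,7). |black|=7
Step 11: on BLACK (3,7): turn L to N, flip to white, move to (2,7). |black|=6
Step 12: on BLACK (2,7): turn L to W, flip to white, move to (2,6). |black|=5
Step 13: on BLACK (2,6): turn L to S, flip to white, move to (3,6). |black|=4
Step 14: on WHITE (3,6): turn R to W, flip to black, move to (3,5). |black|=5
Step 15: on BLACK (3,5): turn L to S, flip to white, move to (4,5). |black|=4
Step 16: on WHITE (4,5): turn R to W, flip to black, move to (4,4). |black|=5
Step 17: on WHITE (4,4): turn R to N, flip to black, move to (3,4). |black|=6
Step 18: on WHITE (3,4): turn R to E, flip to black, move to (3,5). |black|=7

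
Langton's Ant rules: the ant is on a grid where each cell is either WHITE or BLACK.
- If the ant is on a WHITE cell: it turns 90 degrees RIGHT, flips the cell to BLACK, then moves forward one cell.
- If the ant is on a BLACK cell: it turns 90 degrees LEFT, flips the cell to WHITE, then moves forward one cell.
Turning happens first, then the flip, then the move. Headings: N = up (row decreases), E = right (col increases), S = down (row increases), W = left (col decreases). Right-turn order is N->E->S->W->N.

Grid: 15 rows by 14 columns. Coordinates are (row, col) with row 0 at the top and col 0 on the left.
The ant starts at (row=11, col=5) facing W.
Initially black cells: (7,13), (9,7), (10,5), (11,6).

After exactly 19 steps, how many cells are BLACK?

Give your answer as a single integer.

Step 1: on WHITE (11,5): turn R to N, flip to black, move to (10,5). |black|=5
Step 2: on BLACK (10,5): turn L to W, flip to white, move to (10,4). |black|=4
Step 3: on WHITE (10,4): turn R to N, flip to black, move to (9,4). |black|=5
Step 4: on WHITE (9,4): turn R to E, flip to black, move to (9,5). |black|=6
Step 5: on WHITE (9,5): turn R to S, flip to black, move to (10,5). |black|=7
Step 6: on WHITE (10,5): turn R to W, flip to black, move to (10,4). |black|=8
Step 7: on BLACK (10,4): turn L to S, flip to white, move to (11,4). |black|=7
Step 8: on WHITE (11,4): turn R to W, flip to black, move to (11,3). |black|=8
Step 9: on WHITE (11,3): turn R to N, flip to black, move to (10,3). |black|=9
Step 10: on WHITE (10,3): turn R to E, flip to black, move to (10,4). |black|=10
Step 11: on WHITE (10,4): turn R to S, flip to black, move to (11,4). |black|=11
Step 12: on BLACK (11,4): turn L to E, flip to white, move to (11,5). |black|=10
Step 13: on BLACK (11,5): turn L to N, flip to white, move to (10,5). |black|=9
Step 14: on BLACK (10,5): turn L to W, flip to white, move to (10,4). |black|=8
Step 15: on BLACK (10,4): turn L to S, flip to white, move to (11,4). |black|=7
Step 16: on WHITE (11,4): turn R to W, flip to black, move to (11,3). |black|=8
Step 17: on BLACK (11,3): turn L to S, flip to white, move to (12,3). |black|=7
Step 18: on WHITE (12,3): turn R to W, flip to black, move to (12,2). |black|=8
Step 19: on WHITE (12,2): turn R to N, flip to black, move to (11,2). |black|=9

Answer: 9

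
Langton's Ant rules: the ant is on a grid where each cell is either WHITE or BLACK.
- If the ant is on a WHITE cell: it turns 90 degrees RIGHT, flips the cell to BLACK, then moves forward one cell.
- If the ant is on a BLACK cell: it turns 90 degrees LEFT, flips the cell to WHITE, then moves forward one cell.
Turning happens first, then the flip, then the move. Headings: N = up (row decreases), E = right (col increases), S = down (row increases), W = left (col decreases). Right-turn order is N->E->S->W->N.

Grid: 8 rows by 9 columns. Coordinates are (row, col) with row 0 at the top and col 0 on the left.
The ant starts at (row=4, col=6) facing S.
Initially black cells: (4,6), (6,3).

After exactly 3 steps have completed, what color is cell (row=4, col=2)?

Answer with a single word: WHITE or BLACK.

Answer: WHITE

Derivation:
Step 1: on BLACK (4,6): turn L to E, flip to white, move to (4,7). |black|=1
Step 2: on WHITE (4,7): turn R to S, flip to black, move to (5,7). |black|=2
Step 3: on WHITE (5,7): turn R to W, flip to black, move to (5,6). |black|=3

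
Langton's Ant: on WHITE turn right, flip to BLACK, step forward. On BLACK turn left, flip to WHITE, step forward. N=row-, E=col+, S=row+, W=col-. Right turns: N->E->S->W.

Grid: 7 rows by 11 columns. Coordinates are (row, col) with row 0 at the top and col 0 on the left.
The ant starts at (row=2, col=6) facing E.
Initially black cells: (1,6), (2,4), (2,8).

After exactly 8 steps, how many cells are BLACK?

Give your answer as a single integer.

Step 1: on WHITE (2,6): turn R to S, flip to black, move to (3,6). |black|=4
Step 2: on WHITE (3,6): turn R to W, flip to black, move to (3,5). |black|=5
Step 3: on WHITE (3,5): turn R to N, flip to black, move to (2,5). |black|=6
Step 4: on WHITE (2,5): turn R to E, flip to black, move to (2,6). |black|=7
Step 5: on BLACK (2,6): turn L to N, flip to white, move to (1,6). |black|=6
Step 6: on BLACK (1,6): turn L to W, flip to white, move to (1,5). |black|=5
Step 7: on WHITE (1,5): turn R to N, flip to black, move to (0,5). |black|=6
Step 8: on WHITE (0,5): turn R to E, flip to black, move to (0,6). |black|=7

Answer: 7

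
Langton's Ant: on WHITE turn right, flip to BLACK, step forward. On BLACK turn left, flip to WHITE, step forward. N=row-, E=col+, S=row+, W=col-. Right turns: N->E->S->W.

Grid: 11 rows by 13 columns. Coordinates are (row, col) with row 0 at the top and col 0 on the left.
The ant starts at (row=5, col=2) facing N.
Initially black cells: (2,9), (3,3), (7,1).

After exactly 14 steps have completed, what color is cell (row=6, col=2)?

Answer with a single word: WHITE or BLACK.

Answer: BLACK

Derivation:
Step 1: on WHITE (5,2): turn R to E, flip to black, move to (5,3). |black|=4
Step 2: on WHITE (5,3): turn R to S, flip to black, move to (6,3). |black|=5
Step 3: on WHITE (6,3): turn R to W, flip to black, move to (6,2). |black|=6
Step 4: on WHITE (6,2): turn R to N, flip to black, move to (5,2). |black|=7
Step 5: on BLACK (5,2): turn L to W, flip to white, move to (5,1). |black|=6
Step 6: on WHITE (5,1): turn R to N, flip to black, move to (4,1). |black|=7
Step 7: on WHITE (4,1): turn R to E, flip to black, move to (4,2). |black|=8
Step 8: on WHITE (4,2): turn R to S, flip to black, move to (5,2). |black|=9
Step 9: on WHITE (5,2): turn R to W, flip to black, move to (5,1). |black|=10
Step 10: on BLACK (5,1): turn L to S, flip to white, move to (6,1). |black|=9
Step 11: on WHITE (6,1): turn R to W, flip to black, move to (6,0). |black|=10
Step 12: on WHITE (6,0): turn R to N, flip to black, move to (5,0). |black|=11
Step 13: on WHITE (5,0): turn R to E, flip to black, move to (5,1). |black|=12
Step 14: on WHITE (5,1): turn R to S, flip to black, move to (6,1). |black|=13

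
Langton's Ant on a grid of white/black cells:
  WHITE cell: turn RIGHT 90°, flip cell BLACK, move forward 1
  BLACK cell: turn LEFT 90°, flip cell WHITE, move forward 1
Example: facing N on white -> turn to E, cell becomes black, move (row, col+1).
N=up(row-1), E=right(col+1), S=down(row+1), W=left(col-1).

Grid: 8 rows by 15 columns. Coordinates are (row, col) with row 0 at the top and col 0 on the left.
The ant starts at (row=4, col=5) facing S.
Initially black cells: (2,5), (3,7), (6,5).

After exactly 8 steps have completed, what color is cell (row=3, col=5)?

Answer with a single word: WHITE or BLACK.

Step 1: on WHITE (4,5): turn R to W, flip to black, move to (4,4). |black|=4
Step 2: on WHITE (4,4): turn R to N, flip to black, move to (3,4). |black|=5
Step 3: on WHITE (3,4): turn R to E, flip to black, move to (3,5). |black|=6
Step 4: on WHITE (3,5): turn R to S, flip to black, move to (4,5). |black|=7
Step 5: on BLACK (4,5): turn L to E, flip to white, move to (4,6). |black|=6
Step 6: on WHITE (4,6): turn R to S, flip to black, move to (5,6). |black|=7
Step 7: on WHITE (5,6): turn R to W, flip to black, move to (5,5). |black|=8
Step 8: on WHITE (5,5): turn R to N, flip to black, move to (4,5). |black|=9

Answer: BLACK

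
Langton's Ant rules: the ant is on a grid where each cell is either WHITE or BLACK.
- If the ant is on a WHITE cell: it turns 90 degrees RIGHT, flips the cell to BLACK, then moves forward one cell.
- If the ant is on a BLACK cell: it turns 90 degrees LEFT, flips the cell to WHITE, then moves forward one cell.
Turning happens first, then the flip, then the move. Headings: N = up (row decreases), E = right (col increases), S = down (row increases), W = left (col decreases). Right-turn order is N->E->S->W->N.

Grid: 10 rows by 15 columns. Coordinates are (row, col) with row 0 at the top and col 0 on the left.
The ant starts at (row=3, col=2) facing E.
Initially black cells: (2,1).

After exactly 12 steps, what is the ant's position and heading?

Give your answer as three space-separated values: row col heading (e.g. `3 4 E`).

Answer: 3 2 E

Derivation:
Step 1: on WHITE (3,2): turn R to S, flip to black, move to (4,2). |black|=2
Step 2: on WHITE (4,2): turn R to W, flip to black, move to (4,1). |black|=3
Step 3: on WHITE (4,1): turn R to N, flip to black, move to (3,1). |black|=4
Step 4: on WHITE (3,1): turn R to E, flip to black, move to (3,2). |black|=5
Step 5: on BLACK (3,2): turn L to N, flip to white, move to (2,2). |black|=4
Step 6: on WHITE (2,2): turn R to E, flip to black, move to (2,3). |black|=5
Step 7: on WHITE (2,3): turn R to S, flip to black, move to (3,3). |black|=6
Step 8: on WHITE (3,3): turn R to W, flip to black, move to (3,2). |black|=7
Step 9: on WHITE (3,2): turn R to N, flip to black, move to (2,2). |black|=8
Step 10: on BLACK (2,2): turn L to W, flip to white, move to (2,1). |black|=7
Step 11: on BLACK (2,1): turn L to S, flip to white, move to (3,1). |black|=6
Step 12: on BLACK (3,1): turn L to E, flip to white, move to (3,2). |black|=5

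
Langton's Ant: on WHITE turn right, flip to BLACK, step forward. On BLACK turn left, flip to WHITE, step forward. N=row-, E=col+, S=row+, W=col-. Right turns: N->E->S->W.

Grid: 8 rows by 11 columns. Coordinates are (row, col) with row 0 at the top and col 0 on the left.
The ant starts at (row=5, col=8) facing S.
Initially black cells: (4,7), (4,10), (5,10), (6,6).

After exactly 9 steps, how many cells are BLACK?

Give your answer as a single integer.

Step 1: on WHITE (5,8): turn R to W, flip to black, move to (5,7). |black|=5
Step 2: on WHITE (5,7): turn R to N, flip to black, move to (4,7). |black|=6
Step 3: on BLACK (4,7): turn L to W, flip to white, move to (4,6). |black|=5
Step 4: on WHITE (4,6): turn R to N, flip to black, move to (3,6). |black|=6
Step 5: on WHITE (3,6): turn R to E, flip to black, move to (3,7). |black|=7
Step 6: on WHITE (3,7): turn R to S, flip to black, move to (4,7). |black|=8
Step 7: on WHITE (4,7): turn R to W, flip to black, move to (4,6). |black|=9
Step 8: on BLACK (4,6): turn L to S, flip to white, move to (5,6). |black|=8
Step 9: on WHITE (5,6): turn R to W, flip to black, move to (5,5). |black|=9

Answer: 9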